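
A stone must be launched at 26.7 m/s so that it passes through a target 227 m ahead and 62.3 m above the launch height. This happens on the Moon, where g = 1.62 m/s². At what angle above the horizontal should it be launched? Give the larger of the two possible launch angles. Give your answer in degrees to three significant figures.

Trajectory: y = x tanθ − g x² (1 + tan²θ)/(2v₀²). With x = 227, y = 62.3, v₀ = 26.7, g = 1.62:
58.55 tan²θ − 227 tanθ + (120.8) = 0.
tanθ = [227 ± √(227² − 4 × 58.55 × (120.8))] / (2 × 58.55) = (227 ± 152.4) / 117.1, giving tanθ = 0.6370 or 3.240.
θ = 32.50° or 72.85°; the larger is 72.85°.

72.8°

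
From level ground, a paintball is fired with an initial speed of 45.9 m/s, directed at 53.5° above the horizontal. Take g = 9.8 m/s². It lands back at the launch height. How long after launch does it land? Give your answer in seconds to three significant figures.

Components: vₓ = 45.90 cos 53.5° = 27.30 m/s, v_y0 = 45.90 sin 53.5° = 36.90 m/s.
It returns to y = 0 when t = 2 v_y0 / g = 2(36.90)/9.80 = 7.530 s.

7.53 s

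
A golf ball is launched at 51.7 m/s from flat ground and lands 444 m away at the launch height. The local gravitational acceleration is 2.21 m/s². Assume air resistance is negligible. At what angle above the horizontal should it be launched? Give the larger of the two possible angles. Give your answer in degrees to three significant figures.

79.2°

Level-ground range R = v₀² sin(2θ)/g ⇒ sin(2θ) = gR/v₀² = 2.21 × 444 / 51.7² = 0.3671.
2θ = 21.54° or 180° − 21.54° = 158.5°, so θ = 10.77° or 79.23°.
The larger angle is 79.23°.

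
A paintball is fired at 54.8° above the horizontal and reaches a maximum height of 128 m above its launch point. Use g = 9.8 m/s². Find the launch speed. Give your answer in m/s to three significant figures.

61.3 m/s

At the peak v_y = 0, so v_y0 = √(2gH) = √(2 × 9.80 × 128) = 50.09 m/s.
v_y0 = v₀ sin θ ⇒ v₀ = 50.09 / sin 54.8° = 61.30 m/s.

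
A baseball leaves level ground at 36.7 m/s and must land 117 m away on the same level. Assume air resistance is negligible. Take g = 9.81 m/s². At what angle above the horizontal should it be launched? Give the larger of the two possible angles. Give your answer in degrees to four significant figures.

60.78°

From R = (v₀²/g) sin 2θ: sin 2θ = 9.81 × 117 / 1346.9 = 0.8522.
2θ = 58.45° or 180° − 58.45° = 121.6°, so θ = 29.22° or 60.78°.
The larger angle is 60.78°.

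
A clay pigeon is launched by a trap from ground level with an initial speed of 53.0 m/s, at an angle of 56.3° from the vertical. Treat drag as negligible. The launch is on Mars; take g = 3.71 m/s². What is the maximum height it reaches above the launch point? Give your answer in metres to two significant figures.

120 m

vₓ = 53.00 sin 56.3° = 44.09 m/s; v_y0 = 53.00 cos 56.3° = 29.41 m/s.
Maximum height: H = v_y0² / (2g) = 29.41² / (2 × 3.71) = 116.5 m.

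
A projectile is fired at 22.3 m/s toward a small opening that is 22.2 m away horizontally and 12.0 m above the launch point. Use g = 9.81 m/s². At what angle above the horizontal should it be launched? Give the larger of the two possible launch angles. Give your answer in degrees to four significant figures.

Trajectory: y = x tanθ − g x² (1 + tan²θ)/(2v₀²). With x = 22.2, y = 12.0, v₀ = 22.3, g = 9.81:
4.861 tan²θ − 22.2 tanθ + (16.86) = 0.
tanθ = [22.2 ± √(22.2² − 4 × 4.861 × (16.86))] / (2 × 4.861) = (22.2 ± 12.84) / 9.722, giving tanθ = 0.9623 or 3.605.
θ = 43.90° or 74.49°; the larger is 74.49°.

74.49°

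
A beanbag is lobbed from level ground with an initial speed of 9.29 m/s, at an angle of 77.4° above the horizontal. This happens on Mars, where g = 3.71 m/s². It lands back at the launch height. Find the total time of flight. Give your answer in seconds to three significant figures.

vₓ = 9.290 cos 77.4° = 2.027 m/s; v_y0 = 9.290 sin 77.4° = 9.066 m/s.
It returns to y = 0 when t = 2 v_y0 / g = 2(9.066)/3.71 = 4.887 s.

4.89 s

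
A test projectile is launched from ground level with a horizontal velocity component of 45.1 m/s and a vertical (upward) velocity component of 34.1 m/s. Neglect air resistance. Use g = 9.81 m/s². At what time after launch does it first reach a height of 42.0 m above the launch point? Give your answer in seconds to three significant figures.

1.60 s

Set y = v_y0 t − ½ g t² = 42.0: 4.905 t² − 34.10 t + 42.0 = 0.
Quadratic formula: t = (34.10 ± √338.77) / 9.81 = (34.10 ± 18.41) / 9.81 → t = 1.600 s or 5.352 s.
The first (ascending) time is 1.600 s.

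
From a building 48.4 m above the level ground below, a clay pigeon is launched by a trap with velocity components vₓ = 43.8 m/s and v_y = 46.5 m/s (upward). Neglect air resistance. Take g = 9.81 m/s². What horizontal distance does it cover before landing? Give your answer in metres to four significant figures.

456.7 m

With up positive and y = 0 at the ground: y(t) = 48.4 + (46.50) t − 4.905 t². Setting y = 0 and taking the positive root: t = [46.50 + √(46.50² + 2·9.81·48.4)] / 9.81 = (46.50 + 55.78) / 9.81 = 10.43 s.
Horizontal distance: R = vₓ t = 43.80 × 10.43 = 456.7 m.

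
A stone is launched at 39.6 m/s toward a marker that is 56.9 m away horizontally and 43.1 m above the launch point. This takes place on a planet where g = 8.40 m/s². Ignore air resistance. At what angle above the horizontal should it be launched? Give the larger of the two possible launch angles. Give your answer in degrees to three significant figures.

79.6°

Trajectory: y = x tanθ − g x² (1 + tan²θ)/(2v₀²). With x = 56.9, y = 43.1, v₀ = 39.6, g = 8.40:
8.671 tan²θ − 56.9 tanθ + (51.77) = 0.
tanθ = [56.9 ± √(56.9² − 4 × 8.671 × (51.77))] / (2 × 8.671) = (56.9 ± 37.97) / 17.34, giving tanθ = 1.091 or 5.471.
θ = 47.50° or 79.64°; the larger is 79.64°.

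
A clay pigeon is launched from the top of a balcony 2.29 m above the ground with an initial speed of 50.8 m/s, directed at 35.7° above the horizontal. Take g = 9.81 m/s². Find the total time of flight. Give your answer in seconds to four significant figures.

Resolve: vₓ = 50.80 cos 35.7° = 41.25 m/s and v_y0 = 50.80 sin 35.7° = 29.64 m/s.
Vertical motion (up positive, ground at y = 0): 4.905 t² − (29.64) t − 2.29 = 0, so t = (29.64 + √(29.64² + 2·9.81·2.29)) / 9.81 = (29.64 + 30.39) / 9.81 = 6.120 s.

6.120 s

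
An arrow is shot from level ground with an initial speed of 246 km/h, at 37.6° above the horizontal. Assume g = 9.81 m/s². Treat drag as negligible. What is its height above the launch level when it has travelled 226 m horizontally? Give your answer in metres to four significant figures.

88.57 m

Convert: 246 km/h = 246/3.6 = 68.33 m/s.
Horizontal component vₓ = 68.33 cos 37.6° = 54.14 m/s; vertical v_y0 = 68.33 sin 37.6° = 41.69 m/s.
At x = 226 m, t = x/vₓ = 226/54.14 = 4.174 s.
Height: y = v_y0 t − ½ g t² = 41.69 × 4.174 − 4.905 × 4.174² = 174.0 − 85.47 = 88.57 m.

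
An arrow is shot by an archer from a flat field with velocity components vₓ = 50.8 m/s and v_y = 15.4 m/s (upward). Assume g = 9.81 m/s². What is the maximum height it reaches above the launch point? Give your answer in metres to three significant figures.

12.1 m

Maximum height: H = v_y0² / (2g) = 15.40² / (2 × 9.81) = 12.09 m.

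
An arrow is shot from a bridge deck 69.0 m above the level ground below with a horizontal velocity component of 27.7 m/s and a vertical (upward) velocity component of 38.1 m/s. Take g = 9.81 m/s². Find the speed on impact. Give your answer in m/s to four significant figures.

Vertical motion (up positive, ground at y = 0): 4.905 t² − (38.10) t − 69.0 = 0, so t = (38.10 + √(38.10² + 2·9.81·69.0)) / 9.81 = (38.10 + 52.97) / 9.81 = 9.283 s.
Vertical velocity at impact: v_y = v_y0 − g t = 38.10 − 9.81 × 9.283 = −52.97 m/s.
Speed: |v| = √(vₓ² + v_y²) = √(27.70² + 52.97²) = 59.77 m/s.

59.77 m/s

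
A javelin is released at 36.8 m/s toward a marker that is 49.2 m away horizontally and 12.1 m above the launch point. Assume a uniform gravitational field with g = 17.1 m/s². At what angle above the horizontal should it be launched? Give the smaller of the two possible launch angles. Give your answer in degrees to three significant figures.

Trajectory: y = x tanθ − g x² (1 + tan²θ)/(2v₀²). With x = 49.2, y = 12.1, v₀ = 36.8, g = 17.1:
15.28 tan²θ − 49.2 tanθ + (27.38) = 0.
tanθ = [49.2 ± √(49.2² − 4 × 15.28 × (27.38))] / (2 × 15.28) = (49.2 ± 27.33) / 30.57, giving tanθ = 0.7156 or 2.504.
θ = 35.59° or 68.23°; the smaller is 35.59°.

35.6°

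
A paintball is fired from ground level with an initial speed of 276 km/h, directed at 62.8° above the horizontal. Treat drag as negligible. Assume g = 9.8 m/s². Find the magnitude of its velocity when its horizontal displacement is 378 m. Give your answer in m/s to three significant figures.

51.3 m/s

Convert: 276 km/h = 276/3.6 = 76.67 m/s.
Horizontal component vₓ = 76.67 cos 62.8° = 35.04 m/s; vertical v_y0 = 76.67 sin 62.8° = 68.19 m/s.
At x = 378 m, t = x/vₓ = 378/35.04 = 10.79 s.
Vertical velocity there: v_y = v_y0 − g t = 68.19 − 9.80 × 10.79 = −37.52 m/s.
Speed: √(vₓ² + v_y²) = √(35.04² + 37.52²) = 51.34 m/s.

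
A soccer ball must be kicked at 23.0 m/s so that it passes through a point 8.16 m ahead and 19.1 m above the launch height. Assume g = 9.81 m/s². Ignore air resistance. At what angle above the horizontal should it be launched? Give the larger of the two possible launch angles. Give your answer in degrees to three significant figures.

84.3°

Trajectory: y = x tanθ − g x² (1 + tan²θ)/(2v₀²). With x = 8.16, y = 19.1, v₀ = 23.0, g = 9.81:
0.6174 tan²θ − 8.16 tanθ + (19.72) = 0.
tanθ = [8.16 ± √(8.16² − 4 × 0.6174 × (19.72))] / (2 × 0.6174) = (8.16 ± 4.230) / 1.235, giving tanθ = 3.183 or 10.03.
θ = 72.56° or 84.31°; the larger is 84.31°.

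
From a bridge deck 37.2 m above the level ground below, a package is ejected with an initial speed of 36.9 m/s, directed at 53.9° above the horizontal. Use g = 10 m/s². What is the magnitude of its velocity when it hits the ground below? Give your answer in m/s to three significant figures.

vₓ = 36.90 cos 53.9° = 21.74 m/s; v_y0 = 36.90 sin 53.9° = 29.81 m/s.
Vertical motion (up positive, ground at y = 0): 5.000 t² − (29.81) t − 37.2 = 0, so t = (29.81 + √(29.81² + 2·10.0·37.2)) / 10.0 = (29.81 + 40.41) / 10.0 = 7.022 s.
Vertical velocity at impact: v_y = v_y0 − g t = 29.81 − 10.0 × 7.022 = −40.41 m/s.
Speed: |v| = √(vₓ² + v_y²) = √(21.74² + 40.41²) = 45.89 m/s.

45.9 m/s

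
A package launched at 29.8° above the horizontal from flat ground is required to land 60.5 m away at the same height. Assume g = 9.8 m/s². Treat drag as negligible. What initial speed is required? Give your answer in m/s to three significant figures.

Level-ground range: R = v₀² sin(2θ)/g, so v₀ = √(gR / sin 2θ).
v₀ = √(9.80 × 60.5 / sin 59.60°) = √(592.9 / 0.8625) = √687.41 = 26.22 m/s.

26.2 m/s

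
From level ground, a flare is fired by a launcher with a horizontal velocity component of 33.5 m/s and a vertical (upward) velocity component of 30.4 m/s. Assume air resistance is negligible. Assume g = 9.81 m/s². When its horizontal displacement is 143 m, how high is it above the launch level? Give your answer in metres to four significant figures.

x = vₓ t ⇒ t = 143/33.50 = 4.269 s.
Height: y = v_y0 t − ½ g t² = 30.40 × 4.269 − 4.905 × 4.269² = 129.8 − 89.38 = 40.39 m.

40.39 m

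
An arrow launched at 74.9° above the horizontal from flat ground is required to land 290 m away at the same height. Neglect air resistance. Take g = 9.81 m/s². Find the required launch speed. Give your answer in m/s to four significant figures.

75.20 m/s

On level ground R = v₀² sin 2θ / g ⇒ v₀ = √(gR / sin 2θ).
v₀ = √(9.81 × 290 / sin 149.8°) = √(2845 / 0.5030) = √5655.6 = 75.20 m/s.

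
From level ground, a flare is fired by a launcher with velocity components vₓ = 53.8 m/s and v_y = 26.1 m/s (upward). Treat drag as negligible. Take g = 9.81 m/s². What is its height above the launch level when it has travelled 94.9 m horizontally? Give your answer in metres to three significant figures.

30.8 m

x = vₓ t ⇒ t = 94.9/53.80 = 1.764 s.
Height: y = v_y0 t − ½ g t² = 26.10 × 1.764 − 4.905 × 1.764² = 46.04 − 15.26 = 30.78 m.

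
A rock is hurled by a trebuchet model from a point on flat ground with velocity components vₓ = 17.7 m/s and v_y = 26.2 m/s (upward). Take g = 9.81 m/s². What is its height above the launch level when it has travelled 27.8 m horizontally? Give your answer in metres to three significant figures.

x = vₓ t ⇒ t = 27.8/17.70 = 1.571 s.
Height: y = v_y0 t − ½ g t² = 26.20 × 1.571 − 4.905 × 1.571² = 41.15 − 12.10 = 29.05 m.

29.1 m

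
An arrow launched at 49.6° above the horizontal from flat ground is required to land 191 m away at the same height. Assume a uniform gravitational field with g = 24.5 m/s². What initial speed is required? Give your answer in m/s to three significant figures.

Level-ground range: R = v₀² sin(2θ)/g, so v₀ = √(gR / sin 2θ).
v₀ = √(24.5 × 191 / sin 99.20°) = √(4680 / 0.9871) = √4740.5 = 68.85 m/s.

68.9 m/s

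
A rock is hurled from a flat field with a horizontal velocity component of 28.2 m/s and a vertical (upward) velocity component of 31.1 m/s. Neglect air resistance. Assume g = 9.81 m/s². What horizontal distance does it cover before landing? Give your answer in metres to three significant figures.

Flight time T = 2 v_y0 / g = 6.340 s.
Horizontal distance R = vₓ T = 28.20 × 6.340 = 178.8 m.

179 m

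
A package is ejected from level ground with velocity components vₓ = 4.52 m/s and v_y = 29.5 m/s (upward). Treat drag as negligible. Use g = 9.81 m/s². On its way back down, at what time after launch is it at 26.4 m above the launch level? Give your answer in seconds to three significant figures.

Set y = v_y0 t − ½ g t² = 26.4: 4.905 t² − 29.50 t + 26.4 = 0.
t = [29.50 ± √(29.50² − 2·9.81·26.4)] / 9.81 = (29.50 ± 18.77) / 9.81, so t = 1.094 s or t = 4.920 s.
The descending-branch root is 4.920 s.

4.92 s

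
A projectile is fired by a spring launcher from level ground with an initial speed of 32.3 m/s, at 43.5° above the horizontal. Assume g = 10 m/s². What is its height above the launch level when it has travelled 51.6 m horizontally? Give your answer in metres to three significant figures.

vₓ = 32.30 cos 43.5° = 23.43 m/s; v_y0 = 32.30 sin 43.5° = 22.23 m/s.
At x = 51.6 m, t = x/vₓ = 51.6/23.43 = 2.202 s.
Height: y = v_y0 t − ½ g t² = 22.23 × 2.202 − 5.000 × 2.202² = 48.97 − 24.25 = 24.71 m.

24.7 m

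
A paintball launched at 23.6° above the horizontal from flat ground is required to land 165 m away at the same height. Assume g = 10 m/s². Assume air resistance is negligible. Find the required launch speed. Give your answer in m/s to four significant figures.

47.42 m/s

On level ground R = v₀² sin 2θ / g ⇒ v₀ = √(gR / sin 2θ).
v₀ = √(10.0 × 165 / sin 47.20°) = √(1650 / 0.7337) = √2248.8 = 47.42 m/s.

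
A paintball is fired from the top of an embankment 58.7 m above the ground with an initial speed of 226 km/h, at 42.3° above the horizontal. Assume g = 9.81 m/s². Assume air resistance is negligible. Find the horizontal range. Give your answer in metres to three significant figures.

456 m

Convert: 226 km/h = 226/3.6 = 62.78 m/s.
Resolve: vₓ = 62.78 cos 42.3° = 46.43 m/s and v_y0 = 62.78 sin 42.3° = 42.25 m/s.
The projectile lands when y = 58.7 + (42.25) t − ½·9.81·t² = 0. Positive root: t = (42.25 + √(42.25² + 2·9.81·58.7)) / 9.81 = (42.25 + 54.19) / 9.81 = 9.831 s.
Horizontal distance: R = vₓ t = 46.43 × 9.831 = 456.5 m.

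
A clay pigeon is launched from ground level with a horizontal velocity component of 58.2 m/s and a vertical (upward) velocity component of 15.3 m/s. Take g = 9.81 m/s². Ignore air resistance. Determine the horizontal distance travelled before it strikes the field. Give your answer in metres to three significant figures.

Flight time T = 2 v_y0 / g = 3.119 s.
Range: R = vₓ T = 58.20 × 3.119 = 181.5 m.

182 m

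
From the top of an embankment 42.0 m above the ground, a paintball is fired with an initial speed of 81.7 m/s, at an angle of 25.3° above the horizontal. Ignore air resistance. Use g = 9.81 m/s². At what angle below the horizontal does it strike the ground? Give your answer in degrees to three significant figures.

31.5°

Horizontal component vₓ = 81.70 cos 25.3° = 73.86 m/s; vertical v_y0 = 81.70 sin 25.3° = 34.92 m/s.
Vertical motion (up positive, ground at y = 0): 4.905 t² − (34.92) t − 42.0 = 0, so t = (34.92 + √(34.92² + 2·9.81·42.0)) / 9.81 = (34.92 + 45.20) / 9.81 = 8.167 s.
At impact: v_y = v_y0 − g t = −45.20 m/s; vₓ = 73.86 m/s.
Angle below horizontal: arctan(|v_y|/vₓ) = arctan(45.20/73.86) = 31.46°.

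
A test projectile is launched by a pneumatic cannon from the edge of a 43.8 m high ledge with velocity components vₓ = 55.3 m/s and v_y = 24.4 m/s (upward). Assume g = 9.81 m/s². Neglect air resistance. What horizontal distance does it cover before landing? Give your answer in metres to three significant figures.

Vertical motion (up positive, ground at y = 0): 4.905 t² − (24.40) t − 43.8 = 0, so t = (24.40 + √(24.40² + 2·9.81·43.8)) / 9.81 = (24.40 + 38.14) / 9.81 = 6.375 s.
Horizontal distance: R = vₓ t = 55.30 × 6.375 = 352.5 m.

353 m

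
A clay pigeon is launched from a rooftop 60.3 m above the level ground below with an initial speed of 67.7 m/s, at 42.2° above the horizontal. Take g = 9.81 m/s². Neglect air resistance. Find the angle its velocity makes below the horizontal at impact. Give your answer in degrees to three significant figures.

48.7°

Horizontal component vₓ = 67.70 cos 42.2° = 50.15 m/s; vertical v_y0 = 67.70 sin 42.2° = 45.48 m/s.
The projectile lands when y = 60.3 + (45.48) t − ½·9.81·t² = 0. Positive root: t = (45.48 + √(45.48² + 2·9.81·60.3)) / 9.81 = (45.48 + 57.02) / 9.81 = 10.45 s.
At impact: v_y = v_y0 − g t = −57.02 m/s; vₓ = 50.15 m/s.
Angle below horizontal: arctan(|v_y|/vₓ) = arctan(57.02/50.15) = 48.67°.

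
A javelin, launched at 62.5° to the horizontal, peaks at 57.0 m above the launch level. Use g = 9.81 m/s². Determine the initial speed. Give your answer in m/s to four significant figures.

37.70 m/s

At the peak v_y = 0, so v_y0 = √(2gH) = √(2 × 9.81 × 57.0) = 33.44 m/s.
v_y0 = v₀ sin θ ⇒ v₀ = 33.44 / sin 62.5° = 37.70 m/s.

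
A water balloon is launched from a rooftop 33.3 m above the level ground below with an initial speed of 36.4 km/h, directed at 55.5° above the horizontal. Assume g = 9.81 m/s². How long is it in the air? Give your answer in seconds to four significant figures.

Convert: 36.4 km/h = 36.4/3.6 = 10.11 m/s.
vₓ = 10.11 cos 55.5° = 5.727 m/s; v_y0 = 10.11 sin 55.5° = 8.333 m/s.
The projectile lands when y = 33.3 + (8.333) t − ½·9.81·t² = 0. Positive root: t = (8.333 + √(8.333² + 2·9.81·33.3)) / 9.81 = (8.333 + 26.88) / 9.81 = 3.590 s.

3.590 s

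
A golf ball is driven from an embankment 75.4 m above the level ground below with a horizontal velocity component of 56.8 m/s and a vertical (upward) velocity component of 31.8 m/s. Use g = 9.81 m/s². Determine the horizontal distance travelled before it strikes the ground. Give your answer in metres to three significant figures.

Vertical motion (up positive, ground at y = 0): 4.905 t² − (31.80) t − 75.4 = 0, so t = (31.80 + √(31.80² + 2·9.81·75.4)) / 9.81 = (31.80 + 49.91) / 9.81 = 8.329 s.
Horizontal distance: R = vₓ t = 56.80 × 8.329 = 473.1 m.

473 m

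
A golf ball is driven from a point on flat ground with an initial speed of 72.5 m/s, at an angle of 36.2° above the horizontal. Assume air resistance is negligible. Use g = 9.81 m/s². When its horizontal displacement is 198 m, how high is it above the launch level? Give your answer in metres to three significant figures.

Components: vₓ = 72.50 cos 36.2° = 58.50 m/s, v_y0 = 72.50 sin 36.2° = 42.82 m/s.
Time to reach x = 198 m: t = x/vₓ = 198/58.50 = 3.384 s.
Height: y = v_y0 t − ½ g t² = 42.82 × 3.384 − 4.905 × 3.384² = 144.9 − 56.18 = 88.73 m.

88.7 m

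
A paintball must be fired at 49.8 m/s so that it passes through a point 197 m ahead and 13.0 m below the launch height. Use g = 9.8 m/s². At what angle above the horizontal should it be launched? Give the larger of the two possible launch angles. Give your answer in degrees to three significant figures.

65.5°

Trajectory: y = x tanθ − g x² (1 + tan²θ)/(2v₀²). With x = 197, y = −13.0, v₀ = 49.8, g = 9.80:
76.68 tan²θ − 197 tanθ + (63.68) = 0.
tanθ = [197 ± √(197² − 4 × 76.68 × (63.68))] / (2 × 76.68) = (197 ± 138.8) / 153.4, giving tanθ = 0.3792 or 2.190.
θ = 20.77° or 65.46°; the larger is 65.46°.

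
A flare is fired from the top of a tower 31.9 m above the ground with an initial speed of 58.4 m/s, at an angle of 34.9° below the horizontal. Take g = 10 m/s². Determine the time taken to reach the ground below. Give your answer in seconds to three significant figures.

Components: vₓ = 58.40 cos 34.9° = 47.90 m/s, v_y0 = −33.41 m/s (downward).
Vertical motion (up positive, ground at y = 0): 5.000 t² − (−33.41) t − 31.9 = 0, so t = (−33.41 + √(33.41² + 2·10.0·31.9)) / 10.0 = (−33.41 + 41.89) / 10.0 = 0.8473 s.

0.847 s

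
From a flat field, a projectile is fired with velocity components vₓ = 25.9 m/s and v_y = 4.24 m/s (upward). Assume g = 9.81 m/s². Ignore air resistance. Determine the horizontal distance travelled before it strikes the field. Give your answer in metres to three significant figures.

22.4 m

Time aloft: T = 2 v_y0 / g = 2 × 4.240 / 9.81 = 0.8644 s.
Horizontal distance R = vₓ T = 25.90 × 0.8644 = 22.39 m.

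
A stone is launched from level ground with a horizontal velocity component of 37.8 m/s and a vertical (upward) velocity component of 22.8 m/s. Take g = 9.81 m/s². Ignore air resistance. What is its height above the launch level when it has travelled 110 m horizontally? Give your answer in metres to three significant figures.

24.8 m

x = vₓ t ⇒ t = 110/37.80 = 2.910 s.
Height: y = v_y0 t − ½ g t² = 22.80 × 2.910 − 4.905 × 2.910² = 66.35 − 41.54 = 24.81 m.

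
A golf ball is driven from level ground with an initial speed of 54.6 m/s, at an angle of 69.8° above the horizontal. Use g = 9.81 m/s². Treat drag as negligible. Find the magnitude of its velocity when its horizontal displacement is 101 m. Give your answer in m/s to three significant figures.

18.9 m/s

Horizontal component vₓ = 54.60 cos 69.8° = 18.85 m/s; vertical v_y0 = 54.60 sin 69.8° = 51.24 m/s.
x = vₓ t ⇒ t = 101/18.85 = 5.357 s.
Vertical velocity there: v_y = v_y0 − g t = 51.24 − 9.81 × 5.357 = −1.312 m/s.
Speed: √(vₓ² + v_y²) = √(18.85² + 1.312²) = 18.90 m/s.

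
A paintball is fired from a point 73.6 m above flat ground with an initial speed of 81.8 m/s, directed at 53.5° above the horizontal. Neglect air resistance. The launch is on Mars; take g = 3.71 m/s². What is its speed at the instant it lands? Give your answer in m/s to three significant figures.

85.1 m/s

Resolve: vₓ = 81.80 cos 53.5° = 48.66 m/s and v_y0 = 81.80 sin 53.5° = 65.76 m/s.
The projectile lands when y = 73.6 + (65.76) t − ½·3.71·t² = 0. Positive root: t = (65.76 + √(65.76² + 2·3.71·73.6)) / 3.71 = (65.76 + 69.78) / 3.71 = 36.53 s.
Vertical velocity at impact: v_y = v_y0 − g t = 65.76 − 3.71 × 36.53 = −69.78 m/s.
Speed: |v| = √(vₓ² + v_y²) = √(48.66² + 69.78²) = 85.07 m/s.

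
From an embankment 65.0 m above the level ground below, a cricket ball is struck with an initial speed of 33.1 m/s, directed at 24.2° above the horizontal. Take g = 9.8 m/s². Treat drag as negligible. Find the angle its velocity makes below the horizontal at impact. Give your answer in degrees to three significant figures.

51.7°

vₓ = 33.10 cos 24.2° = 30.19 m/s; v_y0 = 33.10 sin 24.2° = 13.57 m/s.
The projectile lands when y = 65.0 + (13.57) t − ½·9.80·t² = 0. Positive root: t = (13.57 + √(13.57² + 2·9.80·65.0)) / 9.80 = (13.57 + 38.19) / 9.80 = 5.281 s.
At impact: v_y = v_y0 − g t = −38.19 m/s; vₓ = 30.19 m/s.
Angle below horizontal: arctan(|v_y|/vₓ) = arctan(38.19/30.19) = 51.67°.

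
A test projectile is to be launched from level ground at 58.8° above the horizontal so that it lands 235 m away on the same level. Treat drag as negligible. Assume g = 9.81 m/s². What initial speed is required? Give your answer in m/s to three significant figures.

51.0 m/s

From R = (v₀² / g) sin 2θ: v₀ = √(gR / sin 2θ).
v₀ = √(9.81 × 235 / sin 117.6°) = √(2305 / 0.8862) = √2601.4 = 51.00 m/s.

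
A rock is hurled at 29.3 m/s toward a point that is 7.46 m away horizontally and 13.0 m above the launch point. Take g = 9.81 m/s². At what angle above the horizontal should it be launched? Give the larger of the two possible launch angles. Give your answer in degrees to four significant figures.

87.34°

Trajectory: y = x tanθ − g x² (1 + tan²θ)/(2v₀²). With x = 7.46, y = 13.0, v₀ = 29.3, g = 9.81:
0.3180 tan²θ − 7.46 tanθ + (13.32) = 0.
tanθ = [7.46 ± √(7.46² − 4 × 0.3180 × (13.32))] / (2 × 0.3180) = (7.46 ± 6.222) / 0.6359, giving tanθ = 1.947 or 21.51.
θ = 62.81° or 87.34°; the larger is 87.34°.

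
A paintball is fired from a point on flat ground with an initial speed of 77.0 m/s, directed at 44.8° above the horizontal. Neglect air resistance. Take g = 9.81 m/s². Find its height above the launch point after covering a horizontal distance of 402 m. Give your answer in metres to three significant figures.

134 m

Resolve: vₓ = 77.00 cos 44.8° = 54.64 m/s and v_y0 = 77.00 sin 44.8° = 54.26 m/s.
At x = 402 m, t = x/vₓ = 402/54.64 = 7.358 s.
Height: y = v_y0 t − ½ g t² = 54.26 × 7.358 − 4.905 × 7.358² = 399.2 − 265.5 = 133.7 m.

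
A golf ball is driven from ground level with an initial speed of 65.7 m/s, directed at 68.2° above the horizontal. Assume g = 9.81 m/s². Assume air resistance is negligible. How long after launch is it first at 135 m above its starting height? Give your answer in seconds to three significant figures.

Components: vₓ = 65.70 cos 68.2° = 24.40 m/s, v_y0 = 65.70 sin 68.2° = 61.00 m/s.
Height y(t) = 61.00 t − 4.905 t² = 135 gives 4.905 t² − 61.00 t + 135 = 0.
Quadratic formula: t = (61.00 ± √1072.5) / 9.81 = (61.00 ± 32.75) / 9.81 → t = 2.880 s or 9.557 s.
The first (ascending) time is 2.880 s.

2.88 s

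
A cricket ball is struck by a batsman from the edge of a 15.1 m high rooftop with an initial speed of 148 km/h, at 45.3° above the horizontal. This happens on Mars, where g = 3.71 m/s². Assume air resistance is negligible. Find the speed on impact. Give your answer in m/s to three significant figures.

Convert: 148 km/h = 148/3.6 = 41.11 m/s.
Resolve: vₓ = 41.11 cos 45.3° = 28.92 m/s and v_y0 = 41.11 sin 45.3° = 29.22 m/s.
The projectile lands when y = 15.1 + (29.22) t − ½·3.71·t² = 0. Positive root: t = (29.22 + √(29.22² + 2·3.71·15.1)) / 3.71 = (29.22 + 31.08) / 3.71 = 16.25 s.
Vertical velocity at impact: v_y = v_y0 − g t = 29.22 − 3.71 × 16.25 = −31.08 m/s.
Speed: |v| = √(vₓ² + v_y²) = √(28.92² + 31.08²) = 42.45 m/s.

42.5 m/s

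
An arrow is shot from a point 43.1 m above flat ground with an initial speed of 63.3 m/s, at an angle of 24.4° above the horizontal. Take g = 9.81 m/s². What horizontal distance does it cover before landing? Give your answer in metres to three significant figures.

Components: vₓ = 63.30 cos 24.4° = 57.65 m/s, v_y0 = 63.30 sin 24.4° = 26.15 m/s.
With up positive and y = 0 at the ground: y(t) = 43.1 + (26.15) t − 4.905 t². Setting y = 0 and taking the positive root: t = [26.15 + √(26.15² + 2·9.81·43.1)] / 9.81 = (26.15 + 39.11) / 9.81 = 6.652 s.
Horizontal distance: R = vₓ t = 57.65 × 6.652 = 383.5 m.

383 m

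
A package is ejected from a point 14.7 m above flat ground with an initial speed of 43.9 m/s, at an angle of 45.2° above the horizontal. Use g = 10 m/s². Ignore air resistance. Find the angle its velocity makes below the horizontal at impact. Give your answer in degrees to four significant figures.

48.98°

Resolve: vₓ = 43.90 cos 45.2° = 30.93 m/s and v_y0 = 43.90 sin 45.2° = 31.15 m/s.
With up positive and y = 0 at the ground: y(t) = 14.7 + (31.15) t − 5.000 t². Setting y = 0 and taking the positive root: t = [31.15 + √(31.15² + 2·10.0·14.7)] / 10.0 = (31.15 + 35.56) / 10.0 = 6.671 s.
At impact: v_y = v_y0 − g t = −35.56 m/s; vₓ = 30.93 m/s.
Angle below horizontal: arctan(|v_y|/vₓ) = arctan(35.56/30.93) = 48.98°.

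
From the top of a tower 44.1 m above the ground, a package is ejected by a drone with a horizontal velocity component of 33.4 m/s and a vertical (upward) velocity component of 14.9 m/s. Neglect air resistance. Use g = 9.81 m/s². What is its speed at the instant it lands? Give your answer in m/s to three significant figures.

With up positive and y = 0 at the ground: y(t) = 44.1 + (14.90) t − 4.905 t². Setting y = 0 and taking the positive root: t = [14.90 + √(14.90² + 2·9.81·44.1)] / 9.81 = (14.90 + 32.97) / 9.81 = 4.880 s.
Vertical velocity at impact: v_y = v_y0 − g t = 14.90 − 9.81 × 4.880 = −32.97 m/s.
Speed: |v| = √(vₓ² + v_y²) = √(33.40² + 32.97²) = 46.93 m/s.

46.9 m/s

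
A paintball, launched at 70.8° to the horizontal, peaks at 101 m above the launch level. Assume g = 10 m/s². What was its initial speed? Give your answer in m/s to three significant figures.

At the peak v_y = 0, so v_y0 = √(2gH) = √(2 × 10.0 × 101) = 44.94 m/s.
v_y0 = v₀ sin θ ⇒ v₀ = 44.94 / sin 70.8° = 47.59 m/s.

47.6 m/s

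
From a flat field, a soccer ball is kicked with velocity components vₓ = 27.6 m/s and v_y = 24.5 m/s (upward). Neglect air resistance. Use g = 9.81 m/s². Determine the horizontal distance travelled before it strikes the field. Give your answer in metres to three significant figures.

Flight time T = 2 v_y0 / g = 4.995 s.
Horizontal distance R = vₓ T = 27.60 × 4.995 = 137.9 m.

138 m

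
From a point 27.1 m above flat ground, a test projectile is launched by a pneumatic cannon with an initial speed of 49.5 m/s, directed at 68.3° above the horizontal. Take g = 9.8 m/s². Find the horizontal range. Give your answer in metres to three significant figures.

Horizontal component vₓ = 49.50 cos 68.3° = 18.30 m/s; vertical v_y0 = 49.50 sin 68.3° = 45.99 m/s.
The projectile lands when y = 27.1 + (45.99) t − ½·9.80·t² = 0. Positive root: t = (45.99 + √(45.99² + 2·9.80·27.1)) / 9.80 = (45.99 + 51.44) / 9.80 = 9.942 s.
Horizontal distance: R = vₓ t = 18.30 × 9.942 = 182.0 m.

182 m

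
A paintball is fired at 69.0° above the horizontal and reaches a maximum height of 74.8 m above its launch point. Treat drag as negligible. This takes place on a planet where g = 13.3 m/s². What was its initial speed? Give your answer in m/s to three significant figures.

At the peak v_y = 0, so v_y0 = √(2gH) = √(2 × 13.3 × 74.8) = 44.61 m/s.
v_y0 = v₀ sin θ ⇒ v₀ = 44.61 / sin 69.0° = 47.78 m/s.

47.8 m/s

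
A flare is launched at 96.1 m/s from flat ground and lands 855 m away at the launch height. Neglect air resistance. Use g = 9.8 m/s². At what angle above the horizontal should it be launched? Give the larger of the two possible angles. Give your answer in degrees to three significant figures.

R = v₀² sin 2θ / g gives sin 2θ = gR/v₀² = 9.80·855/96.1² = 0.9073.
2θ = 65.13° or 180° − 65.13° = 114.9°, so θ = 32.57° or 57.43°.
The larger angle is 57.43°.

57.4°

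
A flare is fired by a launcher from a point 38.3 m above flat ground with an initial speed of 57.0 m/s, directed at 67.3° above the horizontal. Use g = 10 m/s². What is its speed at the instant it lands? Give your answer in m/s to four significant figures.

63.36 m/s

Components: vₓ = 57.00 cos 67.3° = 22.00 m/s, v_y0 = 57.00 sin 67.3° = 52.58 m/s.
The projectile lands when y = 38.3 + (52.58) t − ½·10.0·t² = 0. Positive root: t = (52.58 + √(52.58² + 2·10.0·38.3)) / 10.0 = (52.58 + 59.42) / 10.0 = 11.20 s.
Vertical velocity at impact: v_y = v_y0 − g t = 52.58 − 10.0 × 11.20 = −59.42 m/s.
Speed: |v| = √(vₓ² + v_y²) = √(22.00² + 59.42²) = 63.36 m/s.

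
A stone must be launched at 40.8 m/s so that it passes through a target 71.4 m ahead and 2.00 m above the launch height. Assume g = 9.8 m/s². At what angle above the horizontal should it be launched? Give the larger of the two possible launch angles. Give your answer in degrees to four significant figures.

77.49°

Trajectory: y = x tanθ − g x² (1 + tan²θ)/(2v₀²). With x = 71.4, y = 2.00, v₀ = 40.8, g = 9.80:
15.01 tan²θ − 71.4 tanθ + (17.01) = 0.
tanθ = [71.4 ± √(71.4² − 4 × 15.01 × (17.01))] / (2 × 15.01) = (71.4 ± 63.85) / 30.01, giving tanθ = 0.2515 or 4.507.
θ = 14.12° or 77.49°; the larger is 77.49°.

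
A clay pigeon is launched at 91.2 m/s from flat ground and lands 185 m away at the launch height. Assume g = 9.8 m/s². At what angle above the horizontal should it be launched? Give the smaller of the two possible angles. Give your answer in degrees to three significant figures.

From R = (v₀²/g) sin 2θ: sin 2θ = 9.80 × 185 / 8317.4 = 0.2180.
2θ = 12.59° or 180° − 12.59° = 167.4°, so θ = 6.295° or 83.70°.
The smaller angle is 6.295°.

6.30°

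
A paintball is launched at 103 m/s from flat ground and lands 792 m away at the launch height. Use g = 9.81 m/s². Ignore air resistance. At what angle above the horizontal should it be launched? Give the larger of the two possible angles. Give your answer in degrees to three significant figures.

66.5°

R = v₀² sin 2θ / g gives sin 2θ = gR/v₀² = 9.81·792/103² = 0.7324.
2θ = 47.08° or 180° − 47.08° = 132.9°, so θ = 23.54° or 66.46°.
The larger angle is 66.46°.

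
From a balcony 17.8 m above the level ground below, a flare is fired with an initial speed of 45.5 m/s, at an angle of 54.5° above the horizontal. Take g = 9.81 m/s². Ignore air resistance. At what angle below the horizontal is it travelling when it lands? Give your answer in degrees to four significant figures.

57.51°

Horizontal component vₓ = 45.50 cos 54.5° = 26.42 m/s; vertical v_y0 = 45.50 sin 54.5° = 37.04 m/s.
Vertical motion (up positive, ground at y = 0): 4.905 t² − (37.04) t − 17.8 = 0, so t = (37.04 + √(37.04² + 2·9.81·17.8)) / 9.81 = (37.04 + 41.49) / 9.81 = 8.005 s.
At impact: v_y = v_y0 − g t = −41.49 m/s; vₓ = 26.42 m/s.
Angle below horizontal: arctan(|v_y|/vₓ) = arctan(41.49/26.42) = 57.51°.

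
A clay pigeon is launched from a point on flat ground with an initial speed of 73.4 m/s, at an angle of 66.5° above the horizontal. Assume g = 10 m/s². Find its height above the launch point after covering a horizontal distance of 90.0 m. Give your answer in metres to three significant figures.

Horizontal component vₓ = 73.40 cos 66.5° = 29.27 m/s; vertical v_y0 = 73.40 sin 66.5° = 67.31 m/s.
Time to reach x = 90.0 m: t = x/vₓ = 90.0/29.27 = 3.075 s.
Height: y = v_y0 t − ½ g t² = 67.31 × 3.075 − 5.000 × 3.075² = 207.0 − 47.28 = 159.7 m.

160 m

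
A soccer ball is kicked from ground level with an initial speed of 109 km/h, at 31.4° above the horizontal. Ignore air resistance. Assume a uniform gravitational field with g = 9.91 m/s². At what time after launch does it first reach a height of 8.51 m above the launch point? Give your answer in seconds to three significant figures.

0.688 s

Convert: 109 km/h = 109/3.6 = 30.28 m/s.
Horizontal component vₓ = 30.28 cos 31.4° = 25.84 m/s; vertical v_y0 = 30.28 sin 31.4° = 15.78 m/s.
Height y(t) = 15.78 t − 4.955 t² = 8.51 gives 4.955 t² − 15.78 t + 8.51 = 0.
t = [15.78 ± √(15.78² − 2·9.91·8.51)] / 9.91 = (15.78 ± 8.954) / 9.91, so t = 0.6882 s or t = 2.495 s.
The first (ascending) time is 0.6882 s.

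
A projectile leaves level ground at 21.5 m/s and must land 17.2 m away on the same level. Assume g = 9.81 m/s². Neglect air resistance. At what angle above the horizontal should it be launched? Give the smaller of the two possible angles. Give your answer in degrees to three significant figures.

R = v₀² sin 2θ / g gives sin 2θ = gR/v₀² = 9.81·17.2/21.5² = 0.3650.
2θ = 21.41° or 180° − 21.41° = 158.6°, so θ = 10.70° or 79.30°.
The smaller angle is 10.70°.

10.7°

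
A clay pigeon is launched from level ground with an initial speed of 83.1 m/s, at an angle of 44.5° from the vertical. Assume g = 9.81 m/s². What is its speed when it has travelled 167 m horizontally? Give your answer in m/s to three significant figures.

66.0 m/s

Resolve: vₓ = 83.10 sin 44.5° = 58.25 m/s and v_y0 = 83.10 cos 44.5° = 59.27 m/s.
At x = 167 m, t = x/vₓ = 167/58.25 = 2.867 s.
Vertical velocity there: v_y = v_y0 − g t = 59.27 − 9.81 × 2.867 = 31.14 m/s.
Speed: √(vₓ² + v_y²) = √(58.25² + 31.14²) = 66.05 m/s.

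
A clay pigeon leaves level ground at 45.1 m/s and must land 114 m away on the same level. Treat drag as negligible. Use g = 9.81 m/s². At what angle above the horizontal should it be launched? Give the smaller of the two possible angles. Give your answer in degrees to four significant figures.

16.68°

R = v₀² sin 2θ / g gives sin 2θ = gR/v₀² = 9.81·114/45.1² = 0.5498.
2θ = 33.35° or 180° − 33.35° = 146.6°, so θ = 16.68° or 73.32°.
The smaller angle is 16.68°.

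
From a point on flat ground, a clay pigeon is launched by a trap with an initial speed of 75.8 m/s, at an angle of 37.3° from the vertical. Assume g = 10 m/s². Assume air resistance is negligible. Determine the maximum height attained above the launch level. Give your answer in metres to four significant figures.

181.8 m

Horizontal component vₓ = 75.80 sin 37.3° = 45.93 m/s; vertical v_y0 = 75.80 cos 37.3° = 60.30 m/s.
Peak height H = v_y0² / (2g) = 3635.7 / 20.00 = 181.8 m.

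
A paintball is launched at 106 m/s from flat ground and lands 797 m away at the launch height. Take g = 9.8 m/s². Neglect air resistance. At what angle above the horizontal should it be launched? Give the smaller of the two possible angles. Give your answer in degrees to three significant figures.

22.0°

From R = (v₀²/g) sin 2θ: sin 2θ = 9.80 × 797 / 11236 = 0.6951.
2θ = 44.04° or 180° − 44.04° = 136.0°, so θ = 22.02° or 67.98°.
The smaller angle is 22.02°.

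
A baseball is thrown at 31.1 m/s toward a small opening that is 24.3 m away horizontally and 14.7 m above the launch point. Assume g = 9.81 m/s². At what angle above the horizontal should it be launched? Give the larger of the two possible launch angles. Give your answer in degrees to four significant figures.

82.21°

Trajectory: y = x tanθ − g x² (1 + tan²θ)/(2v₀²). With x = 24.3, y = 14.7, v₀ = 31.1, g = 9.81:
2.995 tan²θ − 24.3 tanθ + (17.69) = 0.
tanθ = [24.3 ± √(24.3² − 4 × 2.995 × (17.69))] / (2 × 2.995) = (24.3 ± 19.46) / 5.989, giving tanθ = 0.8088 or 7.306.
θ = 38.97° or 82.21°; the larger is 82.21°.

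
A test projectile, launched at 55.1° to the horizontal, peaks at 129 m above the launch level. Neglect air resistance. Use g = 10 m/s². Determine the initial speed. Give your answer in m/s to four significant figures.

At the peak v_y = 0, so v_y0 = √(2gH) = √(2 × 10.0 × 129) = 50.79 m/s.
v_y0 = v₀ sin θ ⇒ v₀ = 50.79 / sin 55.1° = 61.93 m/s.

61.93 m/s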